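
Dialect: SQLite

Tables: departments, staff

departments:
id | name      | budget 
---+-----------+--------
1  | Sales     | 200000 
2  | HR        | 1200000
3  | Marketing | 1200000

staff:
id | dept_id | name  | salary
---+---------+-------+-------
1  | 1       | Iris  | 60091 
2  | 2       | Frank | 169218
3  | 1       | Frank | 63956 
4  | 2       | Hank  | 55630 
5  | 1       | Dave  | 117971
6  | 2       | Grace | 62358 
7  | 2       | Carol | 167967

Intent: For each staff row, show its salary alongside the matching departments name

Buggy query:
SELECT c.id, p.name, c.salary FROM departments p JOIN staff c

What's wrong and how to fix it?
Bug: JOIN with no ON clause produces a cartesian product; every staff row pairs with every departments row

Fix: Add ON c.dept_id = p.id to the JOIN

Corrected query:
SELECT c.id, p.name, c.salary FROM departments p JOIN staff c ON c.dept_id = p.id

Result:
id | name  | salary
---+-------+-------
1  | Sales | 60091 
2  | HR    | 169218
3  | Sales | 63956 
4  | HR    | 55630 
5  | Sales | 117971
6  | HR    | 62358 
7  | HR    | 167967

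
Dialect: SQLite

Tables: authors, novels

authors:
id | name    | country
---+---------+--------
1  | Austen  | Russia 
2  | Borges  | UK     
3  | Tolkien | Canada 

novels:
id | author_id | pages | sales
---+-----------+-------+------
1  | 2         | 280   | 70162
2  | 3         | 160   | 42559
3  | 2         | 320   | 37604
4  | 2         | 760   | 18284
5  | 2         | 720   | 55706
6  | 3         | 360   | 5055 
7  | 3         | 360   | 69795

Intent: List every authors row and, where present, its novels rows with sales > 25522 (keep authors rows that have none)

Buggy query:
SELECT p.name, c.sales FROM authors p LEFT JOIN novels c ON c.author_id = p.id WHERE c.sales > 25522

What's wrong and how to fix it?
Bug: A WHERE condition on the right-hand table after LEFT JOIN drops unmatched parents

Fix: Move the right-table condition into the ON clause so unmatched parents are kept

Corrected query:
SELECT p.name, c.sales FROM authors p LEFT JOIN novels c ON c.author_id = p.id AND c.sales > 25522

Result:
name    | sales
--------+------
Austen  | NULL 
Borges  | 37604
Borges  | 55706
Borges  | 70162
Tolkien | 42559
Tolkien | 69795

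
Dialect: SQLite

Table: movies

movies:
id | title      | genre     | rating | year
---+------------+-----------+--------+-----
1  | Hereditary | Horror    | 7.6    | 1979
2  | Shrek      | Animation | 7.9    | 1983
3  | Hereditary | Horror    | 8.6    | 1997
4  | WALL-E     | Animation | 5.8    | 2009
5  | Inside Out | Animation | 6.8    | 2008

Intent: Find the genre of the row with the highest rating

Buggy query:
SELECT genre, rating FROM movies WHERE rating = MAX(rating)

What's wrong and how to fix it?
Bug: MAX(rating) is an aggregate and cannot be used directly in WHERE

Fix: Use a subquery: WHERE rating = (SELECT MAX(rating) FROM movies)

Corrected query:
SELECT genre, rating FROM movies WHERE rating = (SELECT MAX(rating) FROM movies)

Result:
genre  | rating
-------+-------
Horror | 8.6   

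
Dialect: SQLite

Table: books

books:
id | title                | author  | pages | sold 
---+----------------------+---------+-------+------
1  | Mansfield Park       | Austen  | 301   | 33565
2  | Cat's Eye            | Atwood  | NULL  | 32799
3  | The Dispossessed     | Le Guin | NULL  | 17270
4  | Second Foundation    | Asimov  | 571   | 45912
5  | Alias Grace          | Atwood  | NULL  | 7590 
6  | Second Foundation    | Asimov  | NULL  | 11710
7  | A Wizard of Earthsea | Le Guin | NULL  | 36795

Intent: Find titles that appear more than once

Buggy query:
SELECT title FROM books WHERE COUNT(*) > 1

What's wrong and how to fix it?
Bug: COUNT(*) is an aggregate and cannot be used in WHERE

Fix: Group first, then use HAVING for the count condition

Corrected query:
SELECT title FROM books GROUP BY title HAVING COUNT(*) > 1

Result:
title            
-----------------
Second Foundation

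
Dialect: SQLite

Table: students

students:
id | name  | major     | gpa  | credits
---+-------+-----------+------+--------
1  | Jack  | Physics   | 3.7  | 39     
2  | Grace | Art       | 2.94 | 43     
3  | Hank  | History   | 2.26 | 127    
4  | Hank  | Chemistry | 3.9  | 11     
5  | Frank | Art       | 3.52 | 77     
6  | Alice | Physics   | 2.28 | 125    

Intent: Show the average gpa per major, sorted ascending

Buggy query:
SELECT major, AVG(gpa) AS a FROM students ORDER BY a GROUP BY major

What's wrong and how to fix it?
Bug: GROUP BY must precede ORDER BY

Fix: Reorder: SELECT … FROM … GROUP BY … ORDER BY …

Corrected query:
SELECT major, AVG(gpa) AS a FROM students GROUP BY major ORDER BY a

Result:
major     | a   
----------+-----
History   | 2.26
Physics   | 2.99
Art       | 3.23
Chemistry | 3.9 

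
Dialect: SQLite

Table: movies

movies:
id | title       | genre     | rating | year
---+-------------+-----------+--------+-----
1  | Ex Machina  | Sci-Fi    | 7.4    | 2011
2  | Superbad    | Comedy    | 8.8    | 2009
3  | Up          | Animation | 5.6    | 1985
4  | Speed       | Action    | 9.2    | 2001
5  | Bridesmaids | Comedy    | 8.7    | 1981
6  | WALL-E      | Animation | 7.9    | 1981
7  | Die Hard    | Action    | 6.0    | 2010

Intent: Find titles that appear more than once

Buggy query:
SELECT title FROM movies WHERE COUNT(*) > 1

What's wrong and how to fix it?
Bug: WHERE can't reference COUNT(*); aggregates are computed after WHERE

Fix: GROUP BY title, then filter groups with HAVING COUNT(*) > 1

Corrected query:
SELECT title FROM movies GROUP BY title HAVING COUNT(*) > 1

Result:
(no rows)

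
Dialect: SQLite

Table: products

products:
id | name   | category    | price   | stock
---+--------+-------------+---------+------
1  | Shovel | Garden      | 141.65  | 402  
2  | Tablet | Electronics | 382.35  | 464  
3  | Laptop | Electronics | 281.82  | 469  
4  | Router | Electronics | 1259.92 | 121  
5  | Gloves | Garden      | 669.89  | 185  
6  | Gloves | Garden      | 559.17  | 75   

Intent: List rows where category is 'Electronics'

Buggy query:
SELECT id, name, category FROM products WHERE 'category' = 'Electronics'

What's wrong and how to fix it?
Bug: 'category' in single quotes is a string literal, not the column; the comparison is literal-vs-literal and never true

Fix: Reference the column as category without single quotes

Corrected query:
SELECT id, name, category FROM products WHERE category = 'Electronics'

Result:
id | name   | category   
---+--------+------------
2  | Tablet | Electronics
3  | Laptop | Electronics
4  | Router | Electronics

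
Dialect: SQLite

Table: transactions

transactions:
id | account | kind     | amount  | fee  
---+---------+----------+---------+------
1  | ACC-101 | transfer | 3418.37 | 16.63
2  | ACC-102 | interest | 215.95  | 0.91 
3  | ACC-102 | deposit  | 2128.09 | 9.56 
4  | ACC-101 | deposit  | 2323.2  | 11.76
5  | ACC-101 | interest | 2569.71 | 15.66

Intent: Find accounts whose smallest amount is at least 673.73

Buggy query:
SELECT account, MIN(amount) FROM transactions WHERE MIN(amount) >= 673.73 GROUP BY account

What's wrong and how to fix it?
Bug: MIN() in WHERE is a misuse of aggregate

Fix: Replace WHERE with HAVING after the GROUP BY

Corrected query:
SELECT account, MIN(amount) FROM transactions GROUP BY account HAVING MIN(amount) >= 673.73

Result:
account | MIN(amount)
--------+------------
ACC-101 | 2323.2     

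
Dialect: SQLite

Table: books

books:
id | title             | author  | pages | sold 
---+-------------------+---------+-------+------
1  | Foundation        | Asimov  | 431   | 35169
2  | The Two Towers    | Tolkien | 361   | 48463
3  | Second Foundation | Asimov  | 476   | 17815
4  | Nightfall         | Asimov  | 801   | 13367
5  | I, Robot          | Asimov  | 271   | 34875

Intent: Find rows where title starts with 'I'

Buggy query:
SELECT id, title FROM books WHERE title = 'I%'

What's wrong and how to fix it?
Bug: '=' compares the literal string including the % character; pattern matching needs LIKE

Fix: Replace '=' with LIKE so 'I%' is treated as a pattern

Corrected query:
SELECT id, title FROM books WHERE title LIKE 'I%'

Result:
id | title   
---+---------
5  | I, Robot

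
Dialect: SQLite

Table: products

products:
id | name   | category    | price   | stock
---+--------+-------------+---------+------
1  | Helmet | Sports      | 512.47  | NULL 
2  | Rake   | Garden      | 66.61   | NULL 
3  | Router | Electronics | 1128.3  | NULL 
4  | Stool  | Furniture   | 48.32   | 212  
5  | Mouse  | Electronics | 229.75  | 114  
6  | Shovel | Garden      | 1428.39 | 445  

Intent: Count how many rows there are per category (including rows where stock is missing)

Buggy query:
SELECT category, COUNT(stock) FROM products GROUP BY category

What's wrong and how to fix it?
Bug: COUNT(stock) skips NULLs, so groups with missing stock are undercounted

Fix: Replace COUNT(stock) with COUNT(*)

Corrected query:
SELECT category, COUNT(*) FROM products GROUP BY category

Result:
category    | COUNT(*)
------------+---------
Electronics | 2       
Furniture   | 1       
Garden      | 2       
Sports      | 1       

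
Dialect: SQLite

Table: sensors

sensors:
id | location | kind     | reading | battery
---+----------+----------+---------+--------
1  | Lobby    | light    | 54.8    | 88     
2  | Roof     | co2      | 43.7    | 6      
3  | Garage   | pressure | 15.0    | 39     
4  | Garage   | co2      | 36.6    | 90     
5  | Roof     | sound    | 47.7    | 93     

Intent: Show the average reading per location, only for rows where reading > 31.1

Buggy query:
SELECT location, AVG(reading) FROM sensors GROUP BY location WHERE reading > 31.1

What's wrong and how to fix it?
Bug: Row-level WHERE must come before GROUP BY in the clause order

Fix: Place WHERE between FROM and GROUP BY

Corrected query:
SELECT location, AVG(reading) FROM sensors WHERE reading > 31.1 GROUP BY location

Result:
location | AVG(reading)
---------+-------------
Garage   | 36.6        
Lobby    | 54.8        
Roof     | 45.7        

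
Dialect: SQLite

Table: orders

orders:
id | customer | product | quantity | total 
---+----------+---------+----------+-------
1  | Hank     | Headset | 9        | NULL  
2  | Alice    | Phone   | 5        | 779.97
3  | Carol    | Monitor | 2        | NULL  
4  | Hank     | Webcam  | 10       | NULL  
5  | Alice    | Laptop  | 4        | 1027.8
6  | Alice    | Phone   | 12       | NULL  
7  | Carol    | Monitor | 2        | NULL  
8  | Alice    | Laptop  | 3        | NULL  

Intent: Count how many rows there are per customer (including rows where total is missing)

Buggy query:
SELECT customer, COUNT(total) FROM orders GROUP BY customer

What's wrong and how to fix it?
Bug: COUNT(total) skips NULLs, so groups with missing total are undercounted

Fix: Use COUNT(*) to count all rows regardless of NULL

Corrected query:
SELECT customer, COUNT(*) FROM orders GROUP BY customer

Result:
customer | COUNT(*)
---------+---------
Alice    | 4       
Carol    | 2       
Hank     | 2       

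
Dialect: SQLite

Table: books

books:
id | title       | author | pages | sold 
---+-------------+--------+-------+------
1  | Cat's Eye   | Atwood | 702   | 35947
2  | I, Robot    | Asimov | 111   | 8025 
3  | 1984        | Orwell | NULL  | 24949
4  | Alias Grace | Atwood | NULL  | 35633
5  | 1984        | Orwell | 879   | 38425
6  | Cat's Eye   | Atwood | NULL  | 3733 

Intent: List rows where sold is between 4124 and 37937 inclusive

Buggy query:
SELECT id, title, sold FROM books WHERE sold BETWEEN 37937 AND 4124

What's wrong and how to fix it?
Bug: BETWEEN expects the lower bound first; with 37937 AND 4124 the range is empty

Fix: Write BETWEEN 4124 AND 37937

Corrected query:
SELECT id, title, sold FROM books WHERE sold BETWEEN 4124 AND 37937

Result:
id | title       | sold 
---+-------------+------
1  | Cat's Eye   | 35947
2  | I, Robot    | 8025 
3  | 1984        | 24949
4  | Alias Grace | 35633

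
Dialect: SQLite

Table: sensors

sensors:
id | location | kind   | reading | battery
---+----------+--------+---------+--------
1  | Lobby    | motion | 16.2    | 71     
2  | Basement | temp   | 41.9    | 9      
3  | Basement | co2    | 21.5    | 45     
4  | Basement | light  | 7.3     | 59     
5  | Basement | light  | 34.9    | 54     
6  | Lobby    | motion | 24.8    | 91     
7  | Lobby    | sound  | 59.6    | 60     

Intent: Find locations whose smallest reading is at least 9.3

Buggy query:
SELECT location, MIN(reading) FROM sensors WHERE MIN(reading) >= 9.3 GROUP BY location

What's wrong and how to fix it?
Bug: MIN() in WHERE is a misuse of aggregate

Fix: Replace WHERE with HAVING after the GROUP BY

Corrected query:
SELECT location, MIN(reading) FROM sensors GROUP BY location HAVING MIN(reading) >= 9.3

Result:
location | MIN(reading)
---------+-------------
Lobby    | 16.2        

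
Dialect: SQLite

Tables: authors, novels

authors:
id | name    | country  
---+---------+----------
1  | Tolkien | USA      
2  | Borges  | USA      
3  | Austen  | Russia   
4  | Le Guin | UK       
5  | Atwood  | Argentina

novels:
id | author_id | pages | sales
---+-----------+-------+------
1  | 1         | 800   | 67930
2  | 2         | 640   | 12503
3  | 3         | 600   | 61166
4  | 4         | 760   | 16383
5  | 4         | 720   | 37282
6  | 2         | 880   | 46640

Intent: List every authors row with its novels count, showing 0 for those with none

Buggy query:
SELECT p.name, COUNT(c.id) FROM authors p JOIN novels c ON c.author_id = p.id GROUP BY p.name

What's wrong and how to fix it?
Bug: INNER JOIN drops authors rows that have no matching novels rows

Fix: Switch to LEFT JOIN to retain unmatched parent rows

Corrected query:
SELECT p.name, COUNT(c.id) FROM authors p LEFT JOIN novels c ON c.author_id = p.id GROUP BY p.name

Result:
name    | COUNT(c.id)
--------+------------
Atwood  | 0          
Austen  | 1          
Borges  | 2          
Le Guin | 2          
Tolkien | 1          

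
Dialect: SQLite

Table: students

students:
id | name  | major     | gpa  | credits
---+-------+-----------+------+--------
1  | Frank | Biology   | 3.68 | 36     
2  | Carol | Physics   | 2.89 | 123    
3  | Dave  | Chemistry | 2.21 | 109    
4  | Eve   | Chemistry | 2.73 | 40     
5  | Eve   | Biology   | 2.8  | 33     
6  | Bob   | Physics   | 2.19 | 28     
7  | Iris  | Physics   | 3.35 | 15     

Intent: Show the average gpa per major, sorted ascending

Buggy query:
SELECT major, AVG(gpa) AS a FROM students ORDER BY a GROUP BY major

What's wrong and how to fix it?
Bug: GROUP BY must precede ORDER BY

Fix: Reorder: SELECT … FROM … GROUP BY … ORDER BY …

Corrected query:
SELECT major, AVG(gpa) AS a FROM students GROUP BY major ORDER BY a

Result:
major     | a   
----------+-----
Chemistry | 2.47
Physics   | 2.81
Biology   | 3.24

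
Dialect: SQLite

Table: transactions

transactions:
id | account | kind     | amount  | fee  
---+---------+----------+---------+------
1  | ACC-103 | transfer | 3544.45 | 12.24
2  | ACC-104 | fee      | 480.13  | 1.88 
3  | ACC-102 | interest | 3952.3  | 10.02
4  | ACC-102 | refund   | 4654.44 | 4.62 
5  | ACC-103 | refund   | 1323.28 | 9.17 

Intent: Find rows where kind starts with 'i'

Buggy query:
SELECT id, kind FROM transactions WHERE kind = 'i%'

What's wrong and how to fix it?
Bug: Wildcards only work with LIKE; '=' treats '%' as a literal character

Fix: Replace '=' with LIKE so 'i%' is treated as a pattern

Corrected query:
SELECT id, kind FROM transactions WHERE kind LIKE 'i%'

Result:
id | kind    
---+---------
3  | interest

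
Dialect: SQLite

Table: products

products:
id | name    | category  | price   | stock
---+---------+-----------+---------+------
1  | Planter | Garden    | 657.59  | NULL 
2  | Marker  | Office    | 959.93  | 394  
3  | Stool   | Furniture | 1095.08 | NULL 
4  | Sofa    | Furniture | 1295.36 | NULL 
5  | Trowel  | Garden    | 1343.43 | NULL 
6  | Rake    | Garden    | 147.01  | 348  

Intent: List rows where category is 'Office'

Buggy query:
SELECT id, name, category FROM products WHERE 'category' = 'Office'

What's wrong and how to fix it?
Bug: Single quotes denote string literals in SQL; the column name is being compared as a constant string

Fix: Remove the quotes around the column name (or use double quotes for an identifier)

Corrected query:
SELECT id, name, category FROM products WHERE category = 'Office'

Result:
id | name   | category
---+--------+---------
2  | Marker | Office  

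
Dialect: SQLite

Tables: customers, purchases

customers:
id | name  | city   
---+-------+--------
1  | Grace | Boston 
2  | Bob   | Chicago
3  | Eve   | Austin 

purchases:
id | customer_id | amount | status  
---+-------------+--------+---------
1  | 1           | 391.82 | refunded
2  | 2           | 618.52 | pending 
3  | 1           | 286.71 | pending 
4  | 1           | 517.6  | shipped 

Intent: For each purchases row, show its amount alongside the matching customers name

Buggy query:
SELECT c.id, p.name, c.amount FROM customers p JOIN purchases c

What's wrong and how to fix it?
Bug: Missing join condition: each purchases row is matched to all customers rows instead of just its own

Fix: Add ON c.customer_id = p.id to the JOIN

Corrected query:
SELECT c.id, p.name, c.amount FROM customers p JOIN purchases c ON c.customer_id = p.id

Result:
id | name  | amount
---+-------+-------
1  | Grace | 391.82
2  | Bob   | 618.52
3  | Grace | 286.71
4  | Grace | 517.6 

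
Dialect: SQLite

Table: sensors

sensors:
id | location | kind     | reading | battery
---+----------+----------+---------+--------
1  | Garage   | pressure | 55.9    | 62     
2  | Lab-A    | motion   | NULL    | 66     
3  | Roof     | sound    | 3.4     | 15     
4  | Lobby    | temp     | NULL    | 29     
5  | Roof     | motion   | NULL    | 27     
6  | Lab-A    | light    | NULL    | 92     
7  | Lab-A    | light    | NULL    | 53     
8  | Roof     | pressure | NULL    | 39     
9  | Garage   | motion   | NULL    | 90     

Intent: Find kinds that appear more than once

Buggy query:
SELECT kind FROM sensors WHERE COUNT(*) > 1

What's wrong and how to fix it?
Bug: COUNT(*) is an aggregate and cannot be used in WHERE

Fix: Group first, then use HAVING for the count condition

Corrected query:
SELECT kind FROM sensors GROUP BY kind HAVING COUNT(*) > 1

Result:
kind    
--------
light   
motion  
pressure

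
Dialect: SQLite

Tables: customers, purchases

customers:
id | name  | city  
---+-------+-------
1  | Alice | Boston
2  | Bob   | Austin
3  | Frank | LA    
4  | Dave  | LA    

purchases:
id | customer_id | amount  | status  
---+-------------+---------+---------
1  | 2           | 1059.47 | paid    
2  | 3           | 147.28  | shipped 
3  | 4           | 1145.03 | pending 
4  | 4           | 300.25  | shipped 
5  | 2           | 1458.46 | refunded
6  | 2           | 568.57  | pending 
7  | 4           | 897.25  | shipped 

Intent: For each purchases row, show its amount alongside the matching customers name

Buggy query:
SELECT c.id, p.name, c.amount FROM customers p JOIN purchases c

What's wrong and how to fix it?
Bug: Missing join condition: each purchases row is matched to all customers rows instead of just its own

Fix: Add ON c.customer_id = p.id to the JOIN

Corrected query:
SELECT c.id, p.name, c.amount FROM customers p JOIN purchases c ON c.customer_id = p.id

Result:
id | name  | amount 
---+-------+--------
1  | Bob   | 1059.47
2  | Frank | 147.28 
3  | Dave  | 1145.03
4  | Dave  | 300.25 
5  | Bob   | 1458.46
6  | Bob   | 568.57 
7  | Dave  | 897.25 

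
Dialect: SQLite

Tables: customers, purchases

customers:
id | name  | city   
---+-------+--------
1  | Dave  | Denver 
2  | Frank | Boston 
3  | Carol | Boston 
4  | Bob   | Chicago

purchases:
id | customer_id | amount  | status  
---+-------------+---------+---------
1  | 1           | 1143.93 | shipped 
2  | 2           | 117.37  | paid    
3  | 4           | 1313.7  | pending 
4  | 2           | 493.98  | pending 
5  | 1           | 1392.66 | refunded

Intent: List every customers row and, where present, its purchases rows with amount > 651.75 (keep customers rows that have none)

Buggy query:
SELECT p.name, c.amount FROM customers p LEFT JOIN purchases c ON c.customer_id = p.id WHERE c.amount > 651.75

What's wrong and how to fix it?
Bug: A WHERE condition on the right-hand table after LEFT JOIN drops unmatched parents

Fix: Put 'c.amount > 651.75' in the JOIN's ON clause instead of WHERE

Corrected query:
SELECT p.name, c.amount FROM customers p LEFT JOIN purchases c ON c.customer_id = p.id AND c.amount > 651.75

Result:
name  | amount 
------+--------
Dave  | 1143.93
Dave  | 1392.66
Frank | NULL   
Carol | NULL   
Bob   | 1313.7 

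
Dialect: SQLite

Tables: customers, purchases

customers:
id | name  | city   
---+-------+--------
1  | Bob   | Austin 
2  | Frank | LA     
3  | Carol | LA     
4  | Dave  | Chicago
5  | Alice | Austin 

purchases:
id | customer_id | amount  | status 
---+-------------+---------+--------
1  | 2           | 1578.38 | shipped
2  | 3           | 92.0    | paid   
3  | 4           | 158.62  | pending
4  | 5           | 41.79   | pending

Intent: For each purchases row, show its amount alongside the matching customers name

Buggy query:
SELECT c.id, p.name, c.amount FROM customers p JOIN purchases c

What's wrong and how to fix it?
Bug: Missing join condition: each purchases row is matched to all customers rows instead of just its own

Fix: Specify the join condition linking the foreign key to the parent id

Corrected query:
SELECT c.id, p.name, c.amount FROM customers p JOIN purchases c ON c.customer_id = p.id

Result:
id | name  | amount 
---+-------+--------
1  | Frank | 1578.38
2  | Carol | 92     
3  | Dave  | 158.62 
4  | Alice | 41.79  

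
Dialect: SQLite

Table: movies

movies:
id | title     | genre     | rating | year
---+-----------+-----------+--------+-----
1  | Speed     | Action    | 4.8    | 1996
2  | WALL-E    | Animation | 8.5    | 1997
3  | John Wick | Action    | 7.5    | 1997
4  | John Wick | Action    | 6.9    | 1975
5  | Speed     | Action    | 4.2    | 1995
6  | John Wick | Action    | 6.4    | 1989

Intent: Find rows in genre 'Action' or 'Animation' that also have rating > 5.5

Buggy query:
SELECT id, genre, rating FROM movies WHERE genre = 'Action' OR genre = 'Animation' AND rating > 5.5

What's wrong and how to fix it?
Bug: Without parentheses, AND is evaluated before OR, so the rating filter only applies to the 'Animation' branch

Fix: Add parentheses around the OR so the AND applies to both alternatives

Corrected query:
SELECT id, genre, rating FROM movies WHERE (genre = 'Action' OR genre = 'Animation') AND rating > 5.5

Result:
id | genre     | rating
---+-----------+-------
2  | Animation | 8.5   
3  | Action    | 7.5   
4  | Action    | 6.9   
6  | Action    | 6.4   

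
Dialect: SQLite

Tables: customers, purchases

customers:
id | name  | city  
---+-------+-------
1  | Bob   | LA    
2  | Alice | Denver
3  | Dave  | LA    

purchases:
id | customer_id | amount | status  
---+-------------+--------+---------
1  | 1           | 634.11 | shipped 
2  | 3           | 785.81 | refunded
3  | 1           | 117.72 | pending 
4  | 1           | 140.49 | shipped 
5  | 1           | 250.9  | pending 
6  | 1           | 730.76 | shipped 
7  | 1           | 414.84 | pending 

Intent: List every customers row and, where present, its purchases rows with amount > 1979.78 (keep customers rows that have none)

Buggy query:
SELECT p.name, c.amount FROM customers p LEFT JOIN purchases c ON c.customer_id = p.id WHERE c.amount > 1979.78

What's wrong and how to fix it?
Bug: Filtering c.amount in WHERE discards the NULL rows produced by LEFT JOIN, turning it into an inner join

Fix: Move the right-table condition into the ON clause so unmatched parents are kept

Corrected query:
SELECT p.name, c.amount FROM customers p LEFT JOIN purchases c ON c.customer_id = p.id AND c.amount > 1979.78

Result:
name  | amount
------+-------
Bob   | NULL  
Alice | NULL  
Dave  | NULL  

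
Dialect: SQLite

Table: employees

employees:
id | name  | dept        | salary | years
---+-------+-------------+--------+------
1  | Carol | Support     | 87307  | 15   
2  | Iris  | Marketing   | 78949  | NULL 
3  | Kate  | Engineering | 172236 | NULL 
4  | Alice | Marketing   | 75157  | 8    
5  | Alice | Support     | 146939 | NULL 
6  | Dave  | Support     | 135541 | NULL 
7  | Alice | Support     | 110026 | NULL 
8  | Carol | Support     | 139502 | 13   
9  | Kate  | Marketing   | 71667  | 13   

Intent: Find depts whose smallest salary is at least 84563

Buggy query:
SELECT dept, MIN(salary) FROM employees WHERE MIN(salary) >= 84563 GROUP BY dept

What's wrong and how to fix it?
Bug: Aggregates like MIN are computed per group after WHERE runs

Fix: Replace WHERE with HAVING after the GROUP BY

Corrected query:
SELECT dept, MIN(salary) FROM employees GROUP BY dept HAVING MIN(salary) >= 84563

Result:
dept        | MIN(salary)
------------+------------
Engineering | 172236     
Support     | 87307      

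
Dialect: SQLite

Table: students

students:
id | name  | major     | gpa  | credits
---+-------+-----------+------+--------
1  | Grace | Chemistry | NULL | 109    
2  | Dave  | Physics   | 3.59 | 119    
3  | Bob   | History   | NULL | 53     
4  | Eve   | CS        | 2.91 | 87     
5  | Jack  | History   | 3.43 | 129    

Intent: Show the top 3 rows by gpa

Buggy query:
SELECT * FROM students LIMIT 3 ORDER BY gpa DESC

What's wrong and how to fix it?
Bug: LIMIT must come after ORDER BY

Fix: Sort with ORDER BY, then apply LIMIT

Corrected query:
SELECT * FROM students ORDER BY gpa DESC LIMIT 3

Result:
id | name | major   | gpa  | credits
---+------+---------+------+--------
2  | Dave | Physics | 3.59 | 119    
5  | Jack | History | 3.43 | 129    
4  | Eve  | CS      | 2.91 | 87     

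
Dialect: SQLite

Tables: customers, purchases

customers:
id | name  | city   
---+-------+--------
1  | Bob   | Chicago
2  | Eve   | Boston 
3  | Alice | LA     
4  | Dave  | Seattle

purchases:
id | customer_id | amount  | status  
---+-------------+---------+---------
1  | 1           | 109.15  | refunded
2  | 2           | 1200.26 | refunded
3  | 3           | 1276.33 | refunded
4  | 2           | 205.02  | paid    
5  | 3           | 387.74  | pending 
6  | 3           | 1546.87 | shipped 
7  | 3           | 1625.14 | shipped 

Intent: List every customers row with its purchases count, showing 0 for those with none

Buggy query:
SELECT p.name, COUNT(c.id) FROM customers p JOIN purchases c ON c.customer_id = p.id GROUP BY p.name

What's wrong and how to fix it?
Bug: INNER JOIN drops customers rows that have no matching purchases rows

Fix: Switch to LEFT JOIN to retain unmatched parent rows

Corrected query:
SELECT p.name, COUNT(c.id) FROM customers p LEFT JOIN purchases c ON c.customer_id = p.id GROUP BY p.name

Result:
name  | COUNT(c.id)
------+------------
Alice | 4          
Bob   | 1          
Dave  | 0          
Eve   | 2          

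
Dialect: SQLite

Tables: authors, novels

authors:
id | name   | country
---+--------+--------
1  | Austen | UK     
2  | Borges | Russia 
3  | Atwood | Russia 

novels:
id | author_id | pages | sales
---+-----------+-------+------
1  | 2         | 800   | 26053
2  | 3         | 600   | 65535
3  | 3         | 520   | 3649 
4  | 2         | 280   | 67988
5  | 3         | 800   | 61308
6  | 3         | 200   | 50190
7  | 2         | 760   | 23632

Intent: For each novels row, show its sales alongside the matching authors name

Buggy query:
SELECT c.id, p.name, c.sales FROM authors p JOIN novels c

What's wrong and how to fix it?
Bug: Missing join condition: each novels row is matched to all authors rows instead of just its own

Fix: Specify the join condition linking the foreign key to the parent id

Corrected query:
SELECT c.id, p.name, c.sales FROM authors p JOIN novels c ON c.author_id = p.id

Result:
id | name   | sales
---+--------+------
1  | Borges | 26053
2  | Atwood | 65535
3  | Atwood | 3649 
4  | Borges | 67988
5  | Atwood | 61308
6  | Atwood | 50190
7  | Borges | 23632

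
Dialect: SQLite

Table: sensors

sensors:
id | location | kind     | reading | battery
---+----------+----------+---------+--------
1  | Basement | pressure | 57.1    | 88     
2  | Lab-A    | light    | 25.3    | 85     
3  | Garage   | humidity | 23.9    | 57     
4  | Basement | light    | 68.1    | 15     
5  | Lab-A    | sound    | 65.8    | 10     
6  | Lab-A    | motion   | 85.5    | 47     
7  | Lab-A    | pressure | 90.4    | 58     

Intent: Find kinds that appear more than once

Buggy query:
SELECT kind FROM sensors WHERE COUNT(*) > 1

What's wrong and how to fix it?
Bug: WHERE can't reference COUNT(*); aggregates are computed after WHERE

Fix: Group first, then use HAVING for the count condition

Corrected query:
SELECT kind FROM sensors GROUP BY kind HAVING COUNT(*) > 1

Result:
kind    
--------
light   
pressure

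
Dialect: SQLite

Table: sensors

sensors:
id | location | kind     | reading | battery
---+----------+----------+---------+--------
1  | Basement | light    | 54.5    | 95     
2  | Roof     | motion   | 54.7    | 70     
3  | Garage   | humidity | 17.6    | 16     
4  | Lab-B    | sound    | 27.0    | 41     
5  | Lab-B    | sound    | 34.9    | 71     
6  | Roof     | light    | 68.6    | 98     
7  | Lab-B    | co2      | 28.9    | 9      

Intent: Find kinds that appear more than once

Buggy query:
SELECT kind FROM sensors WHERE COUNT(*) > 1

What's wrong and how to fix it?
Bug: COUNT(*) is an aggregate and cannot be used in WHERE

Fix: Group first, then use HAVING for the count condition

Corrected query:
SELECT kind FROM sensors GROUP BY kind HAVING COUNT(*) > 1

Result:
kind 
-----
light
sound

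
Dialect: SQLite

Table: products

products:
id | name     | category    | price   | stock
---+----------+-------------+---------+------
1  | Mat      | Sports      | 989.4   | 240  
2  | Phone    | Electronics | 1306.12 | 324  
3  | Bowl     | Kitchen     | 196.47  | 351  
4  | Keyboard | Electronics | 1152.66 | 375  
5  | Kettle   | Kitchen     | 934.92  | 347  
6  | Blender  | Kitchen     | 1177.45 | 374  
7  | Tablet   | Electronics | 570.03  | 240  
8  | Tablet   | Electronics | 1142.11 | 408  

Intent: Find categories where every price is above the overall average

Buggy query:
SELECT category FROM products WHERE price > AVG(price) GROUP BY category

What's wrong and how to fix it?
Bug: AVG() is an aggregate; it can't sit directly in WHERE

Fix: Use a subquery for AVG and a HAVING MIN(...) filter so the condition holds for every row in the group

Corrected query:
SELECT category FROM products GROUP BY category HAVING MIN(price) > (SELECT AVG(price) FROM products)

Result:
category
--------
Sports  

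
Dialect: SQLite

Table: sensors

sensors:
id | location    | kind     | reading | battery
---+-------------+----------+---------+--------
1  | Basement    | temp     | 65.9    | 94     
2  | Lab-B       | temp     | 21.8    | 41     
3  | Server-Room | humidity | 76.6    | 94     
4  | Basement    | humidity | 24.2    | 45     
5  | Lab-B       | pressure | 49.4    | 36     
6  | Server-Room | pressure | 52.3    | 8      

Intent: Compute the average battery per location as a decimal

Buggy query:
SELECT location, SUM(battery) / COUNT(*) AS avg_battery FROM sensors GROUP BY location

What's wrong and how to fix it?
Bug: Both operands are integers, so '/' performs integer division and truncates

Fix: Cast one side to REAL so the division keeps the fractional part

Corrected query:
SELECT location, SUM(battery) * 1.0 / COUNT(*) AS avg_battery FROM sensors GROUP BY location

Result:
location    | avg_battery
------------+------------
Basement    | 69.5       
Lab-B       | 38.5       
Server-Room | 51         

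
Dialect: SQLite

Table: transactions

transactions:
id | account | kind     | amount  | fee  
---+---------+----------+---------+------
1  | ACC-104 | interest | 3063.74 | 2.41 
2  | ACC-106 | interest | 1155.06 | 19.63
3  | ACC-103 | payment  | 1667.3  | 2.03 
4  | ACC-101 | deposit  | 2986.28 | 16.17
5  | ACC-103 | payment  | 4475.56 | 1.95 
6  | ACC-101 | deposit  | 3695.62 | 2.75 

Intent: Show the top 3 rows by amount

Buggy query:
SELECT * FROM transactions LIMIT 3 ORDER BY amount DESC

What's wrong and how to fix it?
Bug: ORDER BY cannot follow LIMIT; LIMIT is the final clause

Fix: Sort with ORDER BY, then apply LIMIT

Corrected query:
SELECT * FROM transactions ORDER BY amount DESC LIMIT 3

Result:
id | account | kind     | amount  | fee 
---+---------+----------+---------+-----
5  | ACC-103 | payment  | 4475.56 | 1.95
6  | ACC-101 | deposit  | 3695.62 | 2.75
1  | ACC-104 | interest | 3063.74 | 2.41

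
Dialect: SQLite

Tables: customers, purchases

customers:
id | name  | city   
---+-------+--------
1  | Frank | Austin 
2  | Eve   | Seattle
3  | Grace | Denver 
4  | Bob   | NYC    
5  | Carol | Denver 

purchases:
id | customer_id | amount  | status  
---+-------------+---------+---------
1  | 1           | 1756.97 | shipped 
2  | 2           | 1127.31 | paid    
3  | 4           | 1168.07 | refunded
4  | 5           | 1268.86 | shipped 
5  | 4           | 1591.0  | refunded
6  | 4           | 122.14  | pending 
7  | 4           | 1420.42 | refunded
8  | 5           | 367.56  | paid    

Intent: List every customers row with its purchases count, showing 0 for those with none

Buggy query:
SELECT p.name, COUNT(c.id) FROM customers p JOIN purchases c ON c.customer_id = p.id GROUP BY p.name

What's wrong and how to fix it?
Bug: INNER JOIN drops customers rows that have no matching purchases rows

Fix: Use LEFT JOIN so parents without children still appear (COUNT(c.id) gives 0)

Corrected query:
SELECT p.name, COUNT(c.id) FROM customers p LEFT JOIN purchases c ON c.customer_id = p.id GROUP BY p.name

Result:
name  | COUNT(c.id)
------+------------
Bob   | 4          
Carol | 2          
Eve   | 1          
Frank | 1          
Grace | 0          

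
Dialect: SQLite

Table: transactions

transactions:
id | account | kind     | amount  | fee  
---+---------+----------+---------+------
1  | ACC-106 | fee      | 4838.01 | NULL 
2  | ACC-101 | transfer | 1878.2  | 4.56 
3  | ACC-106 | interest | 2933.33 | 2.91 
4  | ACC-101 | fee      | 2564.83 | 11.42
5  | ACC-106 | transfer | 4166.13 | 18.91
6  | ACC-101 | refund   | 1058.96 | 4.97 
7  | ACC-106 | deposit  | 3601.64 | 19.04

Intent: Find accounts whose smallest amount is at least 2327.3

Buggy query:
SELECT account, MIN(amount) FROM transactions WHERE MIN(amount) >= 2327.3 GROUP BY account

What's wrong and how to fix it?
Bug: Aggregates like MIN are computed per group after WHERE runs

Fix: Replace WHERE with HAVING after the GROUP BY

Corrected query:
SELECT account, MIN(amount) FROM transactions GROUP BY account HAVING MIN(amount) >= 2327.3

Result:
account | MIN(amount)
--------+------------
ACC-106 | 2933.33    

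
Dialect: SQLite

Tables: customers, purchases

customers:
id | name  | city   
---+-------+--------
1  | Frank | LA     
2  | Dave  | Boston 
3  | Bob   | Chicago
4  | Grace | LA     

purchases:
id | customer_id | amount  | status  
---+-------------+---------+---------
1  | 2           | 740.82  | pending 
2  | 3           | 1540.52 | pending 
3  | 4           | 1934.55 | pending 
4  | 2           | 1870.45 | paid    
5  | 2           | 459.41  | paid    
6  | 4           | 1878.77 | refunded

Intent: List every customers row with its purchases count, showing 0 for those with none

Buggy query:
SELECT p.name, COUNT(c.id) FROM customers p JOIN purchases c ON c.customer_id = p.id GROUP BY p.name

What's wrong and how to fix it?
Bug: INNER JOIN drops customers rows that have no matching purchases rows

Fix: Switch to LEFT JOIN to retain unmatched parent rows

Corrected query:
SELECT p.name, COUNT(c.id) FROM customers p LEFT JOIN purchases c ON c.customer_id = p.id GROUP BY p.name

Result:
name  | COUNT(c.id)
------+------------
Bob   | 1          
Dave  | 3          
Frank | 0          
Grace | 2          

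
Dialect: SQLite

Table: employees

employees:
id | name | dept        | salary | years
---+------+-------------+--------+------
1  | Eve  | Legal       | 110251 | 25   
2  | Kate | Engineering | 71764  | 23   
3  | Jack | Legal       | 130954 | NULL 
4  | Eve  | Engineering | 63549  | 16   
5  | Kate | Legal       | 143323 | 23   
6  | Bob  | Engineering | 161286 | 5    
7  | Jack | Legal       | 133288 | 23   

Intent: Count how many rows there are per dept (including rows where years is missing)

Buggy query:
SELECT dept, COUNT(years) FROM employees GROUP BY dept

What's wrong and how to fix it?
Bug: COUNT(column) counts non-NULL values only; rows with NULL years aren't counted

Fix: Replace COUNT(years) with COUNT(*)

Corrected query:
SELECT dept, COUNT(*) FROM employees GROUP BY dept

Result:
dept        | COUNT(*)
------------+---------
Engineering | 3       
Legal       | 4       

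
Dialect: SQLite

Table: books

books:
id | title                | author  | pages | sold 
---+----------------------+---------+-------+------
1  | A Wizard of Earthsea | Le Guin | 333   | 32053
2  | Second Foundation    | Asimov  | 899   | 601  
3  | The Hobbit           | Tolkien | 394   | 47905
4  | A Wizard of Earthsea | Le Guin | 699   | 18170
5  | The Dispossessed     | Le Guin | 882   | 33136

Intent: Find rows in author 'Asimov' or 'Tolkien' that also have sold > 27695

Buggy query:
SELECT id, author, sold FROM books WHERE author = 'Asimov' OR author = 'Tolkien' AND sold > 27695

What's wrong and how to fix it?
Bug: Without parentheses, AND is evaluated before OR, so the sold filter only applies to the 'Tolkien' branch

Fix: Group the OR with parentheses (or use IN), then AND the threshold

Corrected query:
SELECT id, author, sold FROM books WHERE (author = 'Asimov' OR author = 'Tolkien') AND sold > 27695

Result:
id | author  | sold 
---+---------+------
3  | Tolkien | 47905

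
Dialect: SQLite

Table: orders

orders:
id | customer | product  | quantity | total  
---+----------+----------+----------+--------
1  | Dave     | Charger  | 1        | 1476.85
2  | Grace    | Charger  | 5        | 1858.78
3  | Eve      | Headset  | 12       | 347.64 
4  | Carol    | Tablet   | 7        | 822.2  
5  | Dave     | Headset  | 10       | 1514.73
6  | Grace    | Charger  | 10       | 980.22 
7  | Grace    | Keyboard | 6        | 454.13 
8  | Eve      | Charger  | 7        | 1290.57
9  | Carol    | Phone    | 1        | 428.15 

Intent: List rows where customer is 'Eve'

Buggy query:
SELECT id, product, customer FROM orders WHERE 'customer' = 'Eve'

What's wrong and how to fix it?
Bug: 'customer' in single quotes is a string literal, not the column; the comparison is literal-vs-literal and never true

Fix: Reference the column as customer without single quotes

Corrected query:
SELECT id, product, customer FROM orders WHERE customer = 'Eve'

Result:
id | product | customer
---+---------+---------
3  | Headset | Eve     
8  | Charger | Eve     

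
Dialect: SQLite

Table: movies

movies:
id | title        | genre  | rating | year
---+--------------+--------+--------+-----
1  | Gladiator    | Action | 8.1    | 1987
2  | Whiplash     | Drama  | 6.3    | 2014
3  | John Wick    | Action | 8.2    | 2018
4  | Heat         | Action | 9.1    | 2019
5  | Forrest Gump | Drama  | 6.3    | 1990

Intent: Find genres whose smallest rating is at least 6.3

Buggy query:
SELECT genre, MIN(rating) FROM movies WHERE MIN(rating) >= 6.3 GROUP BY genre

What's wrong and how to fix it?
Bug: MIN() in WHERE is a misuse of aggregate

Fix: Replace WHERE with HAVING after the GROUP BY

Corrected query:
SELECT genre, MIN(rating) FROM movies GROUP BY genre HAVING MIN(rating) >= 6.3

Result:
genre  | MIN(rating)
-------+------------
Action | 8.1        
Drama  | 6.3        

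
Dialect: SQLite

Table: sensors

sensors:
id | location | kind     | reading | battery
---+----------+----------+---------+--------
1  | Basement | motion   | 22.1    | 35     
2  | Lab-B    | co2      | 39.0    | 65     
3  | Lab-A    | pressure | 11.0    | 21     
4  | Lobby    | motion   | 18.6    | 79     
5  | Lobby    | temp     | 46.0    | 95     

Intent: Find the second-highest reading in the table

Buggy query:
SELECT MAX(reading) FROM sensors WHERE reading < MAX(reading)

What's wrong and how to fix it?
Bug: MAX(reading) on the right of the comparison is an aggregate-in-WHERE error

Fix: Put the inner MAX in a scalar subquery

Corrected query:
SELECT MAX(reading) FROM sensors WHERE reading < (SELECT MAX(reading) FROM sensors)

Result:
MAX(reading)
------------
39          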